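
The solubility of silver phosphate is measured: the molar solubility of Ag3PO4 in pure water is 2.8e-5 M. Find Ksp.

Ag3PO4(s) ⇌ 3 Ag^+(aq) + PO4^3-(aq)
For each mole of Ag3PO4 that dissolves: [Ag^+] = 3s, [PO4^3-] = s.
Ksp = [Ag^+]^3[PO4^3-]
Ksp = (3s)^3s = 27s^4
Ksp = 27 × (2.8 × 10^-5)^4 = 1.7 × 10^-17

Ksp = 1.7 × 10^-17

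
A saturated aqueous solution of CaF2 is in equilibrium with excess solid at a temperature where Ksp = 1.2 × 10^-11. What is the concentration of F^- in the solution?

2.9 × 10^-4 M

CaF2(s) <=> Ca^2+(aq) + 2 F^-(aq)
Ksp = [Ca^2+][F^-]^2
With molar solubility s: [Ca^2+] = s, [F^-] = 2s.
Substituting: Ksp = s(2s)^2 = 4s^3
s = (1.2 × 10^-11 / 4)^(1/3) = 1.44 x 10^-4 M
[F^-] = 2s = 2.9 x 10^-4 M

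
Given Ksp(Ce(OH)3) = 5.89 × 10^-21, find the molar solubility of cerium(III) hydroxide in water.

3.84e-6 M

Ce(OH)3(s) <=> Ce^3+(aq) + 3 OH^-(aq)
Ksp = [Ce^3+][OH^-]^3
For each mole of Ce(OH)3 that dissolves: [Ce^3+] = s, [OH^-] = 3s.
Substituting: Ksp = s(3s)^3 = 27s^4
Solving, s = (5.89 × 10^-21/27)^(1/4) = 3.84 × 10^-6 M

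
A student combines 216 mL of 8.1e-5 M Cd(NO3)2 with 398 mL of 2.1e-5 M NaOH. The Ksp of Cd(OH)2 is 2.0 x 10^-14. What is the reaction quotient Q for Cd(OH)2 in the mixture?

Total volume = 216 + 398 = 614 mL.
[Cd^2+] = 8.1 × 10^-5 × (216/614) = 2.85 × 10^-5 M
[OH^-] = 2.1 × 10^-5 × (398/614) = 1.36 × 10^-5 M
Cd(OH)2(s) <=> Cd^2+ + 2 OH^-, so Q = [Cd^2+][OH^-]^2
Q = (2.85 x 10^-5)(1.36 × 10^-5)^2 = 5.3 × 10^-15
Q < Ksp, so no precipitate of Cd(OH)2 forms.

Q = 5.3e-15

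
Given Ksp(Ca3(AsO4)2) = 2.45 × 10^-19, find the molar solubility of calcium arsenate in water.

s = 7.43e-5 M

Ca3(AsO4)2(s) ⇌ 3 Ca^2+ + 2 AsO4^3-
Ksp = [Ca^2+]^3[AsO4^3-]^2
Let s = molar solubility. Then [Ca^2+] = 3s and [AsO4^3-] = 2s.
Substituting: Ksp = (3s)^3(2s)^2 = 108s^5
s = (2.45 × 10^-19 / 108)^(1/5) = 7.43 × 10^-5 M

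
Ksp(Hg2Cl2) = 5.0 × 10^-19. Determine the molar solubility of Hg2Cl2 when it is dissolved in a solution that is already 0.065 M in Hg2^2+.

Hg2Cl2(s) ⇌ Hg2^2+ + 2 Cl^-
Ksp = [Hg2^2+][Cl^-]^2
Let s = moles of Hg2Cl2 that dissolve per litre. [Hg2^2+] = 0.065 + s ≈ 0.065, [Cl^-] = 2s (since the Hg2^2+ already present dominates).
Ksp ≈ 0.065 × (2s)^2
s = 1.4 x 10^-9 M
Check: s = 1.4 × 10^-9 ≪ 0.065, so the approximation is valid.

s = 1.4 × 10^-9 M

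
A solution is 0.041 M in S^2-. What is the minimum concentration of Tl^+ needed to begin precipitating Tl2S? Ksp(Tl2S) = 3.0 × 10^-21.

Tl2S(s) ⇌ 2 Tl^+(aq) + S^2-(aq)
Ksp = [Tl^+]^2[S^2-]
Precipitation begins when Q = Ksp. With [S^2-] = 0.041 M:
3.0 × 10^-21 = (0.041) × [Tl^+]^2
[Tl^+] = (3.0 × 10^-21 / 4.1 x 10^-2)^(1/2) = 2.7 × 10^-10 M

[Tl^+] ≈ 2.7e-10 M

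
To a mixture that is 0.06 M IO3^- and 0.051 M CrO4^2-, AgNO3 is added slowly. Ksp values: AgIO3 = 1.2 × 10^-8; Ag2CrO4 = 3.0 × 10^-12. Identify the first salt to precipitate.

AgIO3

Precipitation of each salt starts when its ion product equals its Ksp.
For AgIO3: 1.2 × 10^-8 = 0.06 × [Ag^+]  ⇒  [Ag^+] = 2.0 × 10^-7 M.
For Ag2CrO4: 3.0 × 10^-12 = 0.051 × [Ag^+]^2  ⇒  [Ag^+] = 7.7 × 10^-6 M.
The salt with the lower threshold [Ag^+] precipitates first: AgIO3.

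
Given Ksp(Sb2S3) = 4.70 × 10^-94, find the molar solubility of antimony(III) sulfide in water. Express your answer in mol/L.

8.47 × 10^-20 M

Sb2S3(s) <=> 2 Sb^3+(aq) + 3 S^2-(aq)
Ksp = [Sb^3+]^2[S^2-]^3
With molar solubility s: [Sb^3+] = 2s, [S^2-] = 3s.
Substituting: Ksp = (2s)^2(3s)^3 = 108s^5
s^5 = 4.70 × 10^-94 / 108, so s = 8.47 × 10^-20 M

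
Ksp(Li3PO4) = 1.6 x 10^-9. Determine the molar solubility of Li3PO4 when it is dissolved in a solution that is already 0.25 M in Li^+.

Li3PO4(s) <=> 3 Li^+ + PO4^3-
Ksp = [Li^+]^3[PO4^3-]
Let s = moles of Li3PO4 that dissolve per litre. [Li^+] = 0.25 + 3s ≈ 0.25, [PO4^3-] = s (since the Li^+ already present dominates).
Ksp ≈ (0.25)^3 × s
s = 1.0 × 10^-7 M
Check: 3s = 3.1 x 10^-7 ≪ 0.25, so the approximation is valid.

s ≈ 1.0 x 10^-7 M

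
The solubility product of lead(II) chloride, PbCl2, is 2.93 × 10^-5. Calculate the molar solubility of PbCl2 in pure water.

PbCl2(s) ⇌ Pb^2+(aq) + 2 Cl^-(aq)
Ksp = [Pb^2+][Cl^-]^2
Let s = molar solubility. Then [Pb^2+] = s and [Cl^-] = 2s.
Ksp = s(2s)^2 = 4s^3
s^3 = 2.93 × 10^-5 / 4, so s = 1.94 × 10^-2 M

s = 1.94 × 10^-2 M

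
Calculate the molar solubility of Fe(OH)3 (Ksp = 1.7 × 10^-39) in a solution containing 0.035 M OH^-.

s = 4.0 × 10^-35 M

Fe(OH)3(s) <=> Fe^3+(aq) + 3 OH^-(aq)
Ksp = [Fe^3+][OH^-]^3
Let s = moles of Fe(OH)3 that dissolve per litre. [Fe^3+] = s, [OH^-] = 0.035 + 3s ≈ 0.035 (since the OH^- already present dominates).
Ksp ≈ s × (0.035)^3
s = 4.0 x 10^-35 M
Check: 3s = 1.2 x 10^-34 ≪ 0.035, so the approximation is valid.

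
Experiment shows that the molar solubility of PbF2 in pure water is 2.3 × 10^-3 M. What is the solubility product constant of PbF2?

PbF2(s) <=> Pb^2+ + 2 F^-
With molar solubility s: [Pb^2+] = s, [F^-] = 2s.
Ksp = [Pb^2+][F^-]^2
So Ksp = s × (2s)^2 = 4s^3
Ksp = 4 × (2.3 x 10^-3)^3 = 4.9 × 10^-8

Ksp = 4.9e-8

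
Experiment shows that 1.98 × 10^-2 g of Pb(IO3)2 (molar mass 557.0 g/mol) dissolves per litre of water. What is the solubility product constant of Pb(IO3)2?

Molar solubility s = (1.98 x 10^-2 g/L) / (557.0 g/mol) = 3.555 x 10^-5 M.
Pb(IO3)2(s) ⇌ Pb^2+(aq) + 2 IO3^-(aq)
For each mole of Pb(IO3)2 that dissolves: [Pb^2+] = s, [IO3^-] = 2s.
Ksp = [Pb^2+][IO3^-]^2
So Ksp = s × (2s)^2 = 4s^3
Ksp = 4 × (3.555 × 10^-5)^3 = 1.80 × 10^-13

Ksp = 1.80 × 10^-13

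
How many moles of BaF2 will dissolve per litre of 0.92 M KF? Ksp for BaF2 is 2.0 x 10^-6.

2.4e-6 M

BaF2(s) <=> Ba^2+(aq) + 2 F^-(aq)
Ksp = [Ba^2+][F^-]^2
Let s be the molar solubility in this solution. [Ba^2+] = s, [F^-] = 0.92 + 2s ≈ 0.92 (Ksp is small, so little additional dissolves).
Ksp ≈ s × (0.92)^2
s = 2.4 x 10^-6 M
Check: 2s = 4.7 × 10^-6 ≪ 0.92, so the approximation is valid.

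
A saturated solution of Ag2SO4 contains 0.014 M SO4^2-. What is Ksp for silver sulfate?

Ag2SO4(s) <=> 2 Ag^+(aq) + SO4^2-(aq)
Stoichiometry gives [Ag^+] = (2/1)[SO4^2-] = 2.80 × 10^-2 M.
Ksp = [Ag^+]^2[SO4^2-]
Ksp = (2.80 × 10^-2)^2 × 1.4 x 10^-2 = 1.1 x 10^-5

1.1e-5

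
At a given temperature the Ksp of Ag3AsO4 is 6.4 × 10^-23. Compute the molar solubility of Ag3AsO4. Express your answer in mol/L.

Ag3AsO4(s) <=> 3 Ag^+(aq) + AsO4^3-(aq)
Ksp = [Ag^+]^3[AsO4^3-]
With molar solubility s: [Ag^+] = 3s, [AsO4^3-] = s.
So Ksp = (3s)^3 × s = 27s^4
s^4 = 6.4 × 10^-23 / 27, so s = 1.2 x 10^-6 M

s = 1.2e-6 M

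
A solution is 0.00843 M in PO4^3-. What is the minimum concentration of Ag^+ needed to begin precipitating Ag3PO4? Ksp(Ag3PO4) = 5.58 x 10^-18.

Ag3PO4(s) <=> 3 Ag^+ + PO4^3-
Ksp = [Ag^+]^3[PO4^3-]
Precipitation begins when Q = Ksp. With [PO4^3-] = 0.00843 M:
5.58 x 10^-18 = (0.00843) × [Ag^+]^3
[Ag^+] = (5.58 x 10^-18 / 8.43 × 10^-3)^(1/3) = 8.72 x 10^-6 M

[Ag^+] ≈ 8.72 x 10^-6 M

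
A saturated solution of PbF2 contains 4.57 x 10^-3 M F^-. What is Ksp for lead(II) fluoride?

Ksp ≈ 4.77 x 10^-8

PbF2(s) <=> Pb^2+(aq) + 2 F^-(aq)
Stoichiometry gives [Pb^2+] = (1/2)[F^-] = 2.285 × 10^-3 M.
Ksp = [Pb^2+][F^-]^2
Ksp = 2.285 × 10^-3 × (4.57 x 10^-3)^2 = 4.77 × 10^-8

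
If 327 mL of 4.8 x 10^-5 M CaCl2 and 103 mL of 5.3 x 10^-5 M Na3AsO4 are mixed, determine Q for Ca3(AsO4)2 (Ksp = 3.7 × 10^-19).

Total volume = 327 + 103 = 430 mL.
[Ca^2+] = 4.8 × 10^-5 × (327/430) = 3.65 x 10^-5 M
[AsO4^3-] = 5.3 × 10^-5 × (103/430) = 1.27 x 10^-5 M
Ca3(AsO4)2(s) ⇌ 3 Ca^2+ + 2 AsO4^3-, so Q = [Ca^2+]^3[AsO4^3-]^2
Q = (3.65 x 10^-5)^3(1.27 × 10^-5)^2 = 7.8 x 10^-24
Q < Ksp, so no precipitate of Ca3(AsO4)2 forms.

Q = 7.8e-24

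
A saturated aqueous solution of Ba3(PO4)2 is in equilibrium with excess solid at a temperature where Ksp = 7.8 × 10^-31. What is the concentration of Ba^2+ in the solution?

1.1 x 10^-6 M

Ba3(PO4)2(s) <=> 3 Ba^2+ + 2 PO4^3-
Ksp = [Ba^2+]^3[PO4^3-]^2
Let s = molar solubility. Then [Ba^2+] = 3s and [PO4^3-] = 2s.
Substituting: Ksp = (3s)^3(2s)^2 = 108s^5
Solving, s = (7.8 × 10^-31/108)^(1/5) = 3.73 x 10^-7 M
[Ba^2+] = 3s = 1.1 x 10^-6 M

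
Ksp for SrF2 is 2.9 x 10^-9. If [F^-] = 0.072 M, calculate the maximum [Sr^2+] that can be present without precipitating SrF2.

SrF2(s) ⇌ Sr^2+ + 2 F^-
Ksp = [Sr^2+][F^-]^2
Precipitation begins when Q = Ksp. With [F^-] = 0.072 M:
2.9 x 10^-9 = (0.072)^2 × [Sr^2+]
[Sr^2+] = (2.9 x 10^-9 / 5.18 × 10^-3) = 5.6 × 10^-7 M

[Sr^2+] = 5.6 x 10^-7 M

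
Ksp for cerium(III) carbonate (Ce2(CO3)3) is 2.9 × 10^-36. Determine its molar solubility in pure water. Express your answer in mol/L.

s = 3.1e-8 M

Ce2(CO3)3(s) <=> 2 Ce^3+ + 3 CO3^2-
Ksp = [Ce^3+]^2[CO3^2-]^3
For each mole of Ce2(CO3)3 that dissolves: [Ce^3+] = 2s, [CO3^2-] = 3s.
So Ksp = (2s)^2 × (3s)^3 = 108s^5
Solving, s = (2.9 × 10^-36/108)^(1/5) = 3.1 × 10^-8 M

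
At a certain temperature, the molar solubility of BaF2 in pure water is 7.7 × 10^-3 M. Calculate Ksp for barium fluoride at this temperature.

1.8e-6

BaF2(s) ⇌ Ba^2+(aq) + 2 F^-(aq)
For each mole of BaF2 that dissolves: [Ba^2+] = s, [F^-] = 2s.
Ksp = [Ba^2+][F^-]^2
Ksp = s(2s)^2 = 4s^3
Ksp = 4 × (7.7 × 10^-3)^3 = 1.8 × 10^-6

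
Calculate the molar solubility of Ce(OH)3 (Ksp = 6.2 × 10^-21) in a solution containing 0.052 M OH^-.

4.4 × 10^-17 M

Ce(OH)3(s) ⇌ Ce^3+(aq) + 3 OH^-(aq)
Ksp = [Ce^3+][OH^-]^3
Let s = moles of Ce(OH)3 that dissolve per litre. [Ce^3+] = s, [OH^-] = 0.052 + 3s ≈ 0.052 (common-ion effect: OH^- is already 0.052 M).
Ksp ≈ s × (0.052)^3
s = 4.4 × 10^-17 M
Check: 3s = 1.3 × 10^-16 ≪ 0.052, so the approximation is valid.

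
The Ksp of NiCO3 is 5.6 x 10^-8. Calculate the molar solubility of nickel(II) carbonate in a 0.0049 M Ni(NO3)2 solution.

s ≈ 1.1 × 10^-5 M

NiCO3(s) ⇌ Ni^2+ + CO3^2-
Ksp = [Ni^2+][CO3^2-]
If s mol/L dissolves here, [Ni^2+] = 0.0049 + s ≈ 0.0049, [CO3^2-] = s (common-ion effect: Ni^2+ is already 0.0049 M).
Ksp ≈ 0.0049 × s
s = 1.1 x 10^-5 M
Check: s = 1.1 × 10^-5 ≪ 0.0049, so the approximation is valid.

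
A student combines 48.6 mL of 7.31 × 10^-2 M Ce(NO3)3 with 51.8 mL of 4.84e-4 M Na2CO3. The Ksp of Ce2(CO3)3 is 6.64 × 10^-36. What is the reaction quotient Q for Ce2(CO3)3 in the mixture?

Q = 1.95 x 10^-14

Total volume = 48.6 + 51.8 = 100.4 mL.
[Ce^3+] = 7.31 × 10^-2 × (48.6/100.4) = 3.539 x 10^-2 M
[CO3^2-] = 4.84 × 10^-4 × (51.8/100.4) = 2.497 × 10^-4 M
Ce2(CO3)3(s) ⇌ 2 Ce^3+(aq) + 3 CO3^2-(aq), so Q = [Ce^3+]^2[CO3^2-]^3
Q = (3.539 × 10^-2)^2(2.497 × 10^-4)^3 = 1.95 x 10^-14
Q > Ksp, so Ce2(CO3)3 will precipitate.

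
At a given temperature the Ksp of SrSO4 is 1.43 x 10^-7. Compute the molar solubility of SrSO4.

SrSO4(s) ⇌ Sr^2+(aq) + SO4^2-(aq)
Ksp = [Sr^2+][SO4^2-]
Let s = molar solubility. Then [Sr^2+] = s and [SO4^2-] = s.
Ksp = s^2
s = (1.43 x 10^-7)^(1/2) = 3.78 × 10^-4 M

s = 3.78 × 10^-4 M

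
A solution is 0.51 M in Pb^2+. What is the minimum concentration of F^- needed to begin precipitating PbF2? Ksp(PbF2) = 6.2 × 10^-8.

[F^-] ≈ 3.5 × 10^-4 M

PbF2(s) ⇌ Pb^2+ + 2 F^-
Ksp = [Pb^2+][F^-]^2
Precipitation begins when Q = Ksp. With [Pb^2+] = 0.51 M:
6.2 × 10^-8 = (0.51) × [F^-]^2
[F^-] = (6.2 × 10^-8 / 5.1 x 10^-1)^(1/2) = 3.5 × 10^-4 M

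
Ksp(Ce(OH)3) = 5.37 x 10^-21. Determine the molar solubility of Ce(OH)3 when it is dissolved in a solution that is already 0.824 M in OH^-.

Ce(OH)3(s) ⇌ Ce^3+ + 3 OH^-
Ksp = [Ce^3+][OH^-]^3
Let s be the molar solubility in this solution. [Ce^3+] = s, [OH^-] = 0.824 + 3s ≈ 0.824 (common-ion effect: OH^- is already 0.824 M).
Ksp ≈ s × (0.824)^3
s = 9.60 × 10^-21 M
Check: 3s = 2.9 x 10^-20 ≪ 0.824, so the approximation is valid.

s = 9.60e-21 M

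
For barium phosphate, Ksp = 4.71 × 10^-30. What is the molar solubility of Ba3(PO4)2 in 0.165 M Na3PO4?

Ba3(PO4)2(s) <=> 3 Ba^2+ + 2 PO4^3-
Ksp = [Ba^2+]^3[PO4^3-]^2
Let s = moles of Ba3(PO4)2 that dissolve per litre. [Ba^2+] = 3s, [PO4^3-] = 0.165 + 2s ≈ 0.165 (since PO4^3- from Na3PO4 dominates).
Ksp ≈ (3s)^3 × (0.165)^2
s = 1.86 × 10^-10 M
Check: 2s = 3.7 × 10^-10 ≪ 0.165, so the approximation is valid.

s = 1.86 x 10^-10 M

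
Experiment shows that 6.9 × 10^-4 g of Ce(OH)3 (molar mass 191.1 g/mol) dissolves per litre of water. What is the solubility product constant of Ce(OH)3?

Molar solubility s = (6.9 × 10^-4 g/L) / (191.1 g/mol) = 3.61 x 10^-6 M.
Ce(OH)3(s) <=> Ce^3+ + 3 OH^-
If s mol/L of Ce(OH)3 dissolves, [Ce^3+] = s and [OH^-] = 3s.
Ksp = [Ce^3+][OH^-]^3
Substituting: Ksp = s(3s)^3 = 27s^4
With s = 3.61 × 10^-6: Ksp = 4.6 × 10^-21

Ksp = 4.6e-21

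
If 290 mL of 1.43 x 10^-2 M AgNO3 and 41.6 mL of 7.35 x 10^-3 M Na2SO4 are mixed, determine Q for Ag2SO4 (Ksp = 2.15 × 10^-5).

1.44 × 10^-7

Total volume = 290 + 41.6 = 331.6 mL.
[Ag^+] = 1.43 × 10^-2 × (290/331.6) = 1.251 × 10^-2 M
[SO4^2-] = 7.35 x 10^-3 × (41.6/331.6) = 9.221 x 10^-4 M
Ag2SO4(s) ⇌ 2 Ag^+ + SO4^2-, so Q = [Ag^+]^2[SO4^2-]
Q = (1.251 × 10^-2)^2(9.221 × 10^-4) = 1.44 x 10^-7
Q < Ksp, so no precipitate of Ag2SO4 forms.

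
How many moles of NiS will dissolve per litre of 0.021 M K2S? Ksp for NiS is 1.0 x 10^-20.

NiS(s) ⇌ Ni^2+ + S^2-
Ksp = [Ni^2+][S^2-]
Let s = moles of NiS that dissolve per litre. [Ni^2+] = s, [S^2-] = 0.021 + s ≈ 0.021 (Ksp is small, so little additional dissolves).
Ksp ≈ s × 0.021
s = 4.8 × 10^-19 M
Check: s = 4.8 x 10^-19 ≪ 0.021, so the approximation is valid.

4.8e-19 M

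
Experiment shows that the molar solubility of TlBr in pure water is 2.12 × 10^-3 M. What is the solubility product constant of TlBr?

TlBr(s) ⇌ Tl^+(aq) + Br^-(aq)
With molar solubility s: [Tl^+] = s, [Br^-] = s.
Ksp = [Tl^+][Br^-]
Ksp = s^2
With s = 2.12 × 10^-3: Ksp = 4.49 × 10^-6

Ksp = 4.49 × 10^-6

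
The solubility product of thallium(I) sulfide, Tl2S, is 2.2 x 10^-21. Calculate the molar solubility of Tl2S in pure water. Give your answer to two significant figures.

8.2 × 10^-8 M

Tl2S(s) ⇌ 2 Tl^+ + S^2-
Ksp = [Tl^+]^2[S^2-]
With molar solubility s: [Tl^+] = 2s, [S^2-] = s.
Substituting: Ksp = (2s)^2s = 4s^3
s^3 = 2.2 x 10^-21 / 4, so s = 8.2 × 10^-8 M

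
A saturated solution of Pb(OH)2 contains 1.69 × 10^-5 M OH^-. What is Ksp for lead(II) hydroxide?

2.41 × 10^-15

Pb(OH)2(s) <=> Pb^2+(aq) + 2 OH^-(aq)
Stoichiometry gives [Pb^2+] = (1/2)[OH^-] = 8.450 x 10^-6 M.
Ksp = [Pb^2+][OH^-]^2
Ksp = 8.450 × 10^-6 × (1.69 x 10^-5)^2 = 2.41 × 10^-15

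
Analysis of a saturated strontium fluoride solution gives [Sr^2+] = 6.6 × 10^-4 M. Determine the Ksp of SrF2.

SrF2(s) ⇌ Sr^2+(aq) + 2 F^-(aq)
Stoichiometry gives [F^-] = (2/1)[Sr^2+] = 1.32 × 10^-3 M.
Ksp = [Sr^2+][F^-]^2
Ksp = 6.6 x 10^-4 × (1.32 x 10^-3)^2 = 1.1 x 10^-9

1.1e-9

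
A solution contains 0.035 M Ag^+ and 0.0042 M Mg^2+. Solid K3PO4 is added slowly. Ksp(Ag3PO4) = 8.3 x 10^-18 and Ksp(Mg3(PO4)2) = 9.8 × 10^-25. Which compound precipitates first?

Precipitation of each salt starts when its ion product equals its Ksp.
For Ag3PO4: 8.3 x 10^-18 = (0.035)^3 × [PO4^3-]  ⇒  [PO4^3-] = 1.9 × 10^-13 M.
For Mg3(PO4)2: 9.8 × 10^-25 = (0.0042)^3 × [PO4^3-]^2  ⇒  [PO4^3-] = 3.6 × 10^-9 M.
The salt with the lower threshold [PO4^3-] precipitates first: Ag3PO4.

Ag3PO4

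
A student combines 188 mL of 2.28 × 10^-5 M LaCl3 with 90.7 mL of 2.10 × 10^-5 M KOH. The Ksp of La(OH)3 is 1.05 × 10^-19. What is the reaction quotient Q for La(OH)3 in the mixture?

Total volume = 188 + 90.7 = 278.7 mL.
[La^3+] = 2.28 × 10^-5 × (188/278.7) = 1.538 × 10^-5 M
[OH^-] = 2.10 × 10^-5 × (90.7/278.7) = 6.834 × 10^-6 M
La(OH)3(s) ⇌ La^3+ + 3 OH^-, so Q = [La^3+][OH^-]^3
Q = (1.538 × 10^-5)(6.834 x 10^-6)^3 = 4.91 x 10^-21
Q < Ksp, so no precipitate of La(OH)3 forms.

Q ≈ 4.91 x 10^-21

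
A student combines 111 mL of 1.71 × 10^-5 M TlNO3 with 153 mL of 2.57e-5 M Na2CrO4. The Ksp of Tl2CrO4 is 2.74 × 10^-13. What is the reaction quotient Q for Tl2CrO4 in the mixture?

Total volume = 111 + 153 = 264 mL.
[Tl^+] = 1.71 x 10^-5 × (111/264) = 7.190 × 10^-6 M
[CrO4^2-] = 2.57 × 10^-5 × (153/264) = 1.489 × 10^-5 M
Tl2CrO4(s) ⇌ 2 Tl^+(aq) + CrO4^2-(aq), so Q = [Tl^+]^2[CrO4^2-]
Q = (7.190 × 10^-6)^2(1.489 × 10^-5) = 7.70 x 10^-16
Q < Ksp, so no precipitate of Tl2CrO4 forms.

Q = 7.70 x 10^-16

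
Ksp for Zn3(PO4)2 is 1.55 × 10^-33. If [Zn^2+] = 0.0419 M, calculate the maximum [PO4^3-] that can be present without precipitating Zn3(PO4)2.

[PO4^3-] = 4.59 x 10^-15 M

Zn3(PO4)2(s) ⇌ 3 Zn^2+(aq) + 2 PO4^3-(aq)
Ksp = [Zn^2+]^3[PO4^3-]^2
Precipitation begins when Q = Ksp. With [Zn^2+] = 0.0419 M:
1.55 × 10^-33 = (0.0419)^3 × [PO4^3-]^2
[PO4^3-] = (1.55 × 10^-33 / 7.356 x 10^-5)^(1/2) = 4.59 x 10^-15 M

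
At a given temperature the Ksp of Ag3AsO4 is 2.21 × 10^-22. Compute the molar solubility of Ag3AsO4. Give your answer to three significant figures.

Ag3AsO4(s) ⇌ 3 Ag^+(aq) + AsO4^3-(aq)
Ksp = [Ag^+]^3[AsO4^3-]
Let s = molar solubility. Then [Ag^+] = 3s and [AsO4^3-] = s.
Substituting: Ksp = (3s)^3s = 27s^4
Solving, s = (2.21 × 10^-22/27)^(1/4) = 1.69 × 10^-6 M

s = 1.69 × 10^-6 M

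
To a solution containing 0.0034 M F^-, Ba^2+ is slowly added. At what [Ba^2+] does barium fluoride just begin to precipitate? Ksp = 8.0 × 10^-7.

6.9 x 10^-2 M

BaF2(s) <=> Ba^2+(aq) + 2 F^-(aq)
Ksp = [Ba^2+][F^-]^2
Precipitation begins when Q = Ksp. With [F^-] = 0.0034 M:
8.0 × 10^-7 = (0.0034)^2 × [Ba^2+]
[Ba^2+] = (8.0 × 10^-7 / 1.16 × 10^-5) = 6.9 × 10^-2 M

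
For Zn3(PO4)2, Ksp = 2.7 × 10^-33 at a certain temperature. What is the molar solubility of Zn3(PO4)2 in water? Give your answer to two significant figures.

Zn3(PO4)2(s) <=> 3 Zn^2+ + 2 PO4^3-
Ksp = [Zn^2+]^3[PO4^3-]^2
With molar solubility s: [Zn^2+] = 3s, [PO4^3-] = 2s.
Substituting: Ksp = (3s)^3(2s)^2 = 108s^5
Solving, s = (2.7 × 10^-33/108)^(1/5) = 1.2 × 10^-7 M

s ≈ 1.2 x 10^-7 M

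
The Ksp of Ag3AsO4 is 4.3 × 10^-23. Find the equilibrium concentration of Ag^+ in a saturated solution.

Ag3AsO4(s) ⇌ 3 Ag^+ + AsO4^3-
Ksp = [Ag^+]^3[AsO4^3-]
Let s = molar solubility. Then [Ag^+] = 3s and [AsO4^3-] = s.
Substituting: Ksp = (3s)^3s = 27s^4
Solving, s = (4.3 × 10^-23/27)^(1/4) = 1.12 x 10^-6 M
[Ag^+] = 3s = 3.4 x 10^-6 M

3.4 x 10^-6 M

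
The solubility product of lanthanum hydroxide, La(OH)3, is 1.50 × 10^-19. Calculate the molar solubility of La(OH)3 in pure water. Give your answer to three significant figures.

La(OH)3(s) ⇌ La^3+(aq) + 3 OH^-(aq)
Ksp = [La^3+][OH^-]^3
For each mole of La(OH)3 that dissolves: [La^3+] = s, [OH^-] = 3s.
Ksp = s(3s)^3 = 27s^4
Solving, s = (1.50 × 10^-19/27)^(1/4) = 8.63 × 10^-6 M

s ≈ 8.63e-6 M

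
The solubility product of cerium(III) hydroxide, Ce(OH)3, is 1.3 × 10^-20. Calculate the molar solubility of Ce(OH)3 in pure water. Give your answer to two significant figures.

Ce(OH)3(s) ⇌ Ce^3+(aq) + 3 OH^-(aq)
Ksp = [Ce^3+][OH^-]^3
For each mole of Ce(OH)3 that dissolves: [Ce^3+] = s, [OH^-] = 3s.
Ksp = s(3s)^3 = 27s^4
Solving, s = (1.3 × 10^-20/27)^(1/4) = 4.7 × 10^-6 M

4.7e-6 M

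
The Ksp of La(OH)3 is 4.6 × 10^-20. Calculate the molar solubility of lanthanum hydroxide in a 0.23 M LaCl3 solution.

La(OH)3(s) ⇌ La^3+ + 3 OH^-
Ksp = [La^3+][OH^-]^3
Let s = moles of La(OH)3 that dissolve per litre. [La^3+] = 0.23 + s ≈ 0.23, [OH^-] = 3s (Ksp is small, so little additional dissolves).
Ksp ≈ 0.23 × (3s)^3
s = 1.9 x 10^-7 M
Check: s = 1.9 × 10^-7 ≪ 0.23, so the approximation is valid.

s = 1.9e-7 M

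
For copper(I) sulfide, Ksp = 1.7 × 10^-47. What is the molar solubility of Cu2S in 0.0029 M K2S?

3.8 × 10^-23 M

Cu2S(s) ⇌ 2 Cu^+ + S^2-
Ksp = [Cu^+]^2[S^2-]
Let s be the molar solubility in this solution. [Cu^+] = 2s, [S^2-] = 0.0029 + s ≈ 0.0029 (since S^2- from K2S dominates).
Ksp ≈ (2s)^2 × 0.0029
s = 3.8 × 10^-23 M
Check: s = 3.8 x 10^-23 ≪ 0.0029, so the approximation is valid.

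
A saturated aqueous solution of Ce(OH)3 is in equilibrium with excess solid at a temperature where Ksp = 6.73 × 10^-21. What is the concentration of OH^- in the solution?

1.19 × 10^-5 M

Ce(OH)3(s) <=> Ce^3+(aq) + 3 OH^-(aq)
Ksp = [Ce^3+][OH^-]^3
With molar solubility s: [Ce^3+] = s, [OH^-] = 3s.
Substituting: Ksp = s(3s)^3 = 27s^4
Solving, s = (6.73 × 10^-21/27)^(1/4) = 3.973 × 10^-6 M
[OH^-] = 3s = 1.19 x 10^-5 M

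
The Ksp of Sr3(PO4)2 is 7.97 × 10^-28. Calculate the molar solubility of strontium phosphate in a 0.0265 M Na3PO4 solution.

Sr3(PO4)2(s) ⇌ 3 Sr^2+ + 2 PO4^3-
Ksp = [Sr^2+]^3[PO4^3-]^2
If s mol/L dissolves here, [Sr^2+] = 3s, [PO4^3-] = 0.0265 + 2s ≈ 0.0265 (Ksp is small, so little additional dissolves).
Ksp ≈ (3s)^3 × (0.0265)^2
s = 3.48 x 10^-9 M
Check: 2s = 7.0 x 10^-9 ≪ 0.0265, so the approximation is valid.

3.48e-9 M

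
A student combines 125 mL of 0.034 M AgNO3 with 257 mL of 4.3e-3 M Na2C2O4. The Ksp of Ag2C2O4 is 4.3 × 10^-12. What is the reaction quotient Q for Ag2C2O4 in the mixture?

Q ≈ 3.6 × 10^-7

Total volume = 125 + 257 = 382 mL.
[Ag^+] = 3.4 × 10^-2 × (125/382) = 1.11 × 10^-2 M
[C2O4^2-] = 4.3 × 10^-3 × (257/382) = 2.89 × 10^-3 M
Ag2C2O4(s) <=> 2 Ag^+(aq) + C2O4^2-(aq), so Q = [Ag^+]^2[C2O4^2-]
Q = (1.11 × 10^-2)^2(2.89 × 10^-3) = 3.6 × 10^-7
Q > Ksp, so Ag2C2O4 will precipitate.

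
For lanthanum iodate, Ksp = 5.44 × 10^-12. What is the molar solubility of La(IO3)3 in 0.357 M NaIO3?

s ≈ 1.20e-10 M

La(IO3)3(s) ⇌ La^3+ + 3 IO3^-
Ksp = [La^3+][IO3^-]^3
If s mol/L dissolves here, [La^3+] = s, [IO3^-] = 0.357 + 3s ≈ 0.357 (since IO3^- from NaIO3 dominates).
Ksp ≈ s × (0.357)^3
s = 1.20 x 10^-10 M
Check: 3s = 3.6 × 10^-10 ≪ 0.357, so the approximation is valid.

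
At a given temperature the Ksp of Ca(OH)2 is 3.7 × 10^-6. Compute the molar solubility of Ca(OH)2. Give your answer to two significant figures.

9.7 × 10^-3 M

Ca(OH)2(s) <=> Ca^2+ + 2 OH^-
Ksp = [Ca^2+][OH^-]^2
With molar solubility s: [Ca^2+] = s, [OH^-] = 2s.
Ksp = s(2s)^2 = 4s^3
s^3 = 3.7 × 10^-6 / 4, so s = 9.7 × 10^-3 M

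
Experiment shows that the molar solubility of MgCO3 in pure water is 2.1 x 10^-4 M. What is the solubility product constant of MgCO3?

MgCO3(s) <=> Mg^2+(aq) + CO3^2-(aq)
If s mol/L of MgCO3 dissolves, [Mg^2+] = s and [CO3^2-] = s.
Ksp = [Mg^2+][CO3^2-]
Ksp = (s)(s) = s^2
With s = 2.1 × 10^-4: Ksp = 4.4 x 10^-8

Ksp ≈ 4.4e-8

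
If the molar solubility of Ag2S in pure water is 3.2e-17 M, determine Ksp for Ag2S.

Ag2S(s) ⇌ 2 Ag^+ + S^2-
With molar solubility s: [Ag^+] = 2s, [S^2-] = s.
Ksp = [Ag^+]^2[S^2-]
So Ksp = (2s)^2 × s = 4s^3
With s = 3.2 × 10^-17: Ksp = 1.3 × 10^-49

Ksp ≈ 1.3e-49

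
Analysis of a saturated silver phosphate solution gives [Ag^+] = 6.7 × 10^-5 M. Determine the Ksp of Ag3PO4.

Ksp = 6.7 × 10^-18

Ag3PO4(s) ⇌ 3 Ag^+(aq) + PO4^3-(aq)
Stoichiometry gives [PO4^3-] = (1/3)[Ag^+] = 2.23 × 10^-5 M.
Ksp = [Ag^+]^3[PO4^3-]
Ksp = (6.7 × 10^-5)^3 × 2.23 × 10^-5 = 6.7 × 10^-18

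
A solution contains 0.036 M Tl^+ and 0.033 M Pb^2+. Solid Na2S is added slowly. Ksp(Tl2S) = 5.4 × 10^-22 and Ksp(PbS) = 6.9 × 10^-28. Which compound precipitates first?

Precipitation of each salt starts when its ion product equals its Ksp.
For Tl2S: 5.4 × 10^-22 = (0.036)^2 × [S^2-]  ⇒  [S^2-] = 4.2 × 10^-19 M.
For PbS: 6.9 × 10^-28 = 0.033 × [S^2-]  ⇒  [S^2-] = 2.1 × 10^-26 M.
The salt with the lower threshold [S^2-] precipitates first: PbS.

PbS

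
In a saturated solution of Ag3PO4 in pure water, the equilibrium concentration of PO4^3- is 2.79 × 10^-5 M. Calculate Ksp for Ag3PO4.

Ag3PO4(s) ⇌ 3 Ag^+(aq) + PO4^3-(aq)
Stoichiometry gives [Ag^+] = (3/1)[PO4^3-] = 8.370 x 10^-5 M.
Ksp = [Ag^+]^3[PO4^3-]
Ksp = (8.370 × 10^-5)^3 × 2.79 × 10^-5 = 1.64 × 10^-17

1.64e-17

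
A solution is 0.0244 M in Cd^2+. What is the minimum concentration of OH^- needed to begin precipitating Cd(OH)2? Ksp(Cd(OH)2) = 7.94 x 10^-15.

Cd(OH)2(s) ⇌ Cd^2+(aq) + 2 OH^-(aq)
Ksp = [Cd^2+][OH^-]^2
Precipitation begins when Q = Ksp. With [Cd^2+] = 0.0244 M:
7.94 x 10^-15 = (0.0244) × [OH^-]^2
[OH^-] = (7.94 x 10^-15 / 2.44 x 10^-2)^(1/2) = 5.70 x 10^-7 M

[OH^-] = 5.70 x 10^-7 M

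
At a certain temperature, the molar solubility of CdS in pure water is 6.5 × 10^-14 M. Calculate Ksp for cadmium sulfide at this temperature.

CdS(s) ⇌ Cd^2+ + S^2-
If s mol/L of CdS dissolves, [Cd^2+] = s and [S^2-] = s.
Ksp = [Cd^2+][S^2-]
Ksp = s × s = s^2
Ksp = (6.5 × 10^-14)^2 = 4.2 × 10^-27

Ksp ≈ 4.2 × 10^-27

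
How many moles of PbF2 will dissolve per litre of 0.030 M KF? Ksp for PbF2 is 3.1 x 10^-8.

3.4 × 10^-5 M

PbF2(s) ⇌ Pb^2+ + 2 F^-
Ksp = [Pb^2+][F^-]^2
If s mol/L dissolves here, [Pb^2+] = s, [F^-] = 0.030 + 2s ≈ 0.030 (since F^- from KF dominates).
Ksp ≈ s × (0.030)^2
s = 3.4 x 10^-5 M
Check: 2s = 6.9 × 10^-5 ≪ 0.030, so the approximation is valid.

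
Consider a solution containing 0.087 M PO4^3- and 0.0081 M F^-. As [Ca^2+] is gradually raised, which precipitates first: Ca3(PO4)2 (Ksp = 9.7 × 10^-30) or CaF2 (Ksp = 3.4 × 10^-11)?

Ca3(PO4)2

Precipitation of each salt starts when its ion product equals its Ksp.
For Ca3(PO4)2: 9.7 × 10^-30 = (0.087)^2 × [Ca^2+]^3  ⇒  [Ca^2+] = 1.1 × 10^-9 M.
For CaF2: 3.4 × 10^-11 = (0.0081)^2 × [Ca^2+]  ⇒  [Ca^2+] = 5.2 × 10^-7 M.
The salt with the lower threshold [Ca^2+] precipitates first: Ca3(PO4)2.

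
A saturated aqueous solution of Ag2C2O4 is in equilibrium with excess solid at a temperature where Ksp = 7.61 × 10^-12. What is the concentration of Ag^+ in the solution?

Ag2C2O4(s) <=> 2 Ag^+(aq) + C2O4^2-(aq)
Ksp = [Ag^+]^2[C2O4^2-]
Let s = molar solubility. Then [Ag^+] = 2s and [C2O4^2-] = s.
Substituting: Ksp = (2s)^2s = 4s^3
Solving, s = (7.61 × 10^-12/4)^(1/3) = 1.239 × 10^-4 M
[Ag^+] = 2s = 2.48 × 10^-4 M

2.48 × 10^-4 M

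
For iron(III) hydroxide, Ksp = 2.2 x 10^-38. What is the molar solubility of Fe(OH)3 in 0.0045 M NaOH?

2.4 × 10^-31 M

Fe(OH)3(s) <=> Fe^3+ + 3 OH^-
Ksp = [Fe^3+][OH^-]^3
Let s = moles of Fe(OH)3 that dissolve per litre. [Fe^3+] = s, [OH^-] = 0.0045 + 3s ≈ 0.0045 (since OH^- from NaOH dominates).
Ksp ≈ s × (0.0045)^3
s = 2.4 × 10^-31 M
Check: 3s = 7.2 x 10^-31 ≪ 0.0045, so the approximation is valid.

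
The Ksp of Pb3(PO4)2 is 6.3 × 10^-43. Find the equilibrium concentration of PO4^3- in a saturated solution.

Pb3(PO4)2(s) ⇌ 3 Pb^2+ + 2 PO4^3-
Ksp = [Pb^2+]^3[PO4^3-]^2
For each mole of Pb3(PO4)2 that dissolves: [Pb^2+] = 3s, [PO4^3-] = 2s.
Substituting: Ksp = (3s)^3(2s)^2 = 108s^5
Solving, s = (6.3 × 10^-43/108)^(1/5) = 1.42 x 10^-9 M
[PO4^3-] = 2s = 2.8 × 10^-9 M

[PO4^3-] ≈ 2.8 × 10^-9 M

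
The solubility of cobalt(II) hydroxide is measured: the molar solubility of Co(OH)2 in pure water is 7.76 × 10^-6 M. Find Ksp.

1.87 x 10^-15

Co(OH)2(s) ⇌ Co^2+ + 2 OH^-
With molar solubility s: [Co^2+] = s, [OH^-] = 2s.
Ksp = [Co^2+][OH^-]^2
Substituting: Ksp = s(2s)^2 = 4s^3
With s = 7.76 × 10^-6: Ksp = 1.87 x 10^-15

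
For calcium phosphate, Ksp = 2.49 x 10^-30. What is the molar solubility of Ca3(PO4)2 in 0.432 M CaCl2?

Ca3(PO4)2(s) <=> 3 Ca^2+(aq) + 2 PO4^3-(aq)
Ksp = [Ca^2+]^3[PO4^3-]^2
Let s = moles of Ca3(PO4)2 that dissolve per litre. [Ca^2+] = 0.432 + 3s ≈ 0.432, [PO4^3-] = 2s (since Ca^2+ from CaCl2 dominates).
Ksp ≈ (0.432)^3 × (2s)^2
s = 2.78 × 10^-15 M
Check: 3s = 8.3 × 10^-15 ≪ 0.432, so the approximation is valid.

2.78e-15 M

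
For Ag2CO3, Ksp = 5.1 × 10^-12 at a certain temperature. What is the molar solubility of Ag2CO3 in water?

s ≈ 1.1e-4 M

Ag2CO3(s) ⇌ 2 Ag^+ + CO3^2-
Ksp = [Ag^+]^2[CO3^2-]
With molar solubility s: [Ag^+] = 2s, [CO3^2-] = s.
So Ksp = (2s)^2 × s = 4s^3
s = (5.1 × 10^-12 / 4)^(1/3) = 1.1 × 10^-4 M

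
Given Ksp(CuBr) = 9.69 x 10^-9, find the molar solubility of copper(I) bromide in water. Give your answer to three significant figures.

s = 9.84 × 10^-5 M

CuBr(s) <=> Cu^+ + Br^-
Ksp = [Cu^+][Br^-]
Let s = molar solubility. Then [Cu^+] = s and [Br^-] = s.
Ksp = (s)(s) = s^2
s = √(9.69 x 10^-9) = 9.84 × 10^-5 M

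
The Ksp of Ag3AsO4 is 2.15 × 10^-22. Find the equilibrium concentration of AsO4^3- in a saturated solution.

[AsO4^3-] = 1.68e-6 M

Ag3AsO4(s) ⇌ 3 Ag^+ + AsO4^3-
Ksp = [Ag^+]^3[AsO4^3-]
With molar solubility s: [Ag^+] = 3s, [AsO4^3-] = s.
Ksp = (3s)^3s = 27s^4
s = (2.15 × 10^-22 / 27)^(1/4) = 1.680 × 10^-6 M
[AsO4^3-] = s = 1.68 x 10^-6 M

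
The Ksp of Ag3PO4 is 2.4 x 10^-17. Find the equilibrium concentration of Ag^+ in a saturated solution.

[Ag^+] ≈ 9.2e-5 M

Ag3PO4(s) ⇌ 3 Ag^+(aq) + PO4^3-(aq)
Ksp = [Ag^+]^3[PO4^3-]
With molar solubility s: [Ag^+] = 3s, [PO4^3-] = s.
Ksp = (3s)^3s = 27s^4
s^4 = 2.4 x 10^-17 / 27, so s = 3.07 × 10^-5 M
[Ag^+] = 3s = 9.2 × 10^-5 M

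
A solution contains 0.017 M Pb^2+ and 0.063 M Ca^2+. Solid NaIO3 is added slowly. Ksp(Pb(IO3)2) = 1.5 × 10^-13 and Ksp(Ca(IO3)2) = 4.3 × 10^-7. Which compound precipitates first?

Precipitation of each salt starts when its ion product equals its Ksp.
For Pb(IO3)2: 1.5 × 10^-13 = 0.017 × [IO3^-]^2  ⇒  [IO3^-] = 3.0 x 10^-6 M.
For Ca(IO3)2: 4.3 × 10^-7 = 0.063 × [IO3^-]^2  ⇒  [IO3^-] = 2.6 × 10^-3 M.
The salt with the lower threshold [IO3^-] precipitates first: Pb(IO3)2.

Pb(IO3)2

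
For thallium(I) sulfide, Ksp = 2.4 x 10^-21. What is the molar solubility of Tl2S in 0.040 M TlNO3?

Tl2S(s) <=> 2 Tl^+ + S^2-
Ksp = [Tl^+]^2[S^2-]
If s mol/L dissolves here, [Tl^+] = 0.040 + 2s ≈ 0.040, [S^2-] = s (since Tl^+ from TlNO3 dominates).
Ksp ≈ (0.040)^2 × s
s = 1.5 × 10^-18 M
Check: 2s = 3.0 × 10^-18 ≪ 0.040, so the approximation is valid.

s ≈ 1.5 × 10^-18 M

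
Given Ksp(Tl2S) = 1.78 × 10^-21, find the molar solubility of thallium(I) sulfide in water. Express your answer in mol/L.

Tl2S(s) ⇌ 2 Tl^+ + S^2-
Ksp = [Tl^+]^2[S^2-]
With molar solubility s: [Tl^+] = 2s, [S^2-] = s.
So Ksp = (2s)^2 × s = 4s^3
s^3 = 1.78 × 10^-21 / 4, so s = 7.63 x 10^-8 M

7.63 × 10^-8 M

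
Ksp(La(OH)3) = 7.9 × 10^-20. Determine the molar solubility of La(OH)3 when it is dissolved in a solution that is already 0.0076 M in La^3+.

La(OH)3(s) ⇌ La^3+(aq) + 3 OH^-(aq)
Ksp = [La^3+][OH^-]^3
Let s be the molar solubility in this solution. [La^3+] = 0.0076 + s ≈ 0.0076, [OH^-] = 3s (Ksp is small, so little additional dissolves).
Ksp ≈ 0.0076 × (3s)^3
s = 7.3 x 10^-7 M
Check: s = 7.3 × 10^-7 ≪ 0.0076, so the approximation is valid.

s = 7.3e-7 M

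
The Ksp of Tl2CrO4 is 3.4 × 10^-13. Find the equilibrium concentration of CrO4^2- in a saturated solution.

[CrO4^2-] ≈ 4.4 × 10^-5 M

Tl2CrO4(s) <=> 2 Tl^+ + CrO4^2-
Ksp = [Tl^+]^2[CrO4^2-]
Let s = molar solubility. Then [Tl^+] = 2s and [CrO4^2-] = s.
Ksp = (2s)^2s = 4s^3
s^3 = 3.4 × 10^-13 / 4, so s = 4.40 x 10^-5 M
[CrO4^2-] = s = 4.4 x 10^-5 M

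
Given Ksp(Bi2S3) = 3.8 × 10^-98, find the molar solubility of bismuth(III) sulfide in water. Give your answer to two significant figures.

1.3 x 10^-20 M

Bi2S3(s) ⇌ 2 Bi^3+(aq) + 3 S^2-(aq)
Ksp = [Bi^3+]^2[S^2-]^3
For each mole of Bi2S3 that dissolves: [Bi^3+] = 2s, [S^2-] = 3s.
Substituting: Ksp = (2s)^2(3s)^3 = 108s^5
s = (3.8 × 10^-98 / 108)^(1/5) = 1.3 × 10^-20 M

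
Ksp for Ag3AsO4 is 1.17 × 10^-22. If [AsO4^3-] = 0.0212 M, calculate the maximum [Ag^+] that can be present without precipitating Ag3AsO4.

Ag3AsO4(s) ⇌ 3 Ag^+ + AsO4^3-
Ksp = [Ag^+]^3[AsO4^3-]
Precipitation begins when Q = Ksp. With [AsO4^3-] = 0.0212 M:
1.17 × 10^-22 = (0.0212) × [Ag^+]^3
[Ag^+] = (1.17 × 10^-22 / 2.12 x 10^-2)^(1/3) = 1.77 × 10^-7 M

1.77 × 10^-7 M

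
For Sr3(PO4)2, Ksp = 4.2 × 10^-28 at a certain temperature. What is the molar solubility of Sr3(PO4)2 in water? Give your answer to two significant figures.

s ≈ 1.3e-6 M

Sr3(PO4)2(s) ⇌ 3 Sr^2+(aq) + 2 PO4^3-(aq)
Ksp = [Sr^2+]^3[PO4^3-]^2
For each mole of Sr3(PO4)2 that dissolves: [Sr^2+] = 3s, [PO4^3-] = 2s.
Ksp = (3s)^3(2s)^2 = 108s^5
s^5 = 4.2 × 10^-28 / 108, so s = 1.3 × 10^-6 M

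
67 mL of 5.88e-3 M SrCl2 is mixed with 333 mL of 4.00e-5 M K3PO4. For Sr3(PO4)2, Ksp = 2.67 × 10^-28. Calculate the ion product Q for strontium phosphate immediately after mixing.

Total volume = 67 + 333 = 400 mL.
[Sr^2+] = 5.88 × 10^-3 × (67/400) = 9.849 x 10^-4 M
[PO4^3-] = 4.00 x 10^-5 × (333/400) = 3.330 x 10^-5 M
Sr3(PO4)2(s) ⇌ 3 Sr^2+(aq) + 2 PO4^3-(aq), so Q = [Sr^2+]^3[PO4^3-]^2
Q = (9.849 × 10^-4)^3(3.330 × 10^-5)^2 = 1.06 x 10^-18
Q > Ksp, so Sr3(PO4)2 will precipitate.

1.06 x 10^-18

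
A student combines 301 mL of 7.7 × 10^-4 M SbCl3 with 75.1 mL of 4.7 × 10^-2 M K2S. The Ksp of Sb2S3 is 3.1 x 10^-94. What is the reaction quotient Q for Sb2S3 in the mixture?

Total volume = 301 + 75.1 = 376.1 mL.
[Sb^3+] = 7.7 × 10^-4 × (301/376.1) = 6.16 × 10^-4 M
[S^2-] = 4.7 x 10^-2 × (75.1/376.1) = 9.39 × 10^-3 M
Sb2S3(s) <=> 2 Sb^3+(aq) + 3 S^2-(aq), so Q = [Sb^3+]^2[S^2-]^3
Q = (6.16 × 10^-4)^2(9.39 x 10^-3)^3 = 3.1 × 10^-13
Q > Ksp, so Sb2S3 will precipitate.

3.1e-13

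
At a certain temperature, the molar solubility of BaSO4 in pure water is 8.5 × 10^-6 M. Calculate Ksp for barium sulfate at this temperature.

Ksp ≈ 7.2 × 10^-11

BaSO4(s) <=> Ba^2+ + SO4^2-
If s mol/L of BaSO4 dissolves, [Ba^2+] = s and [SO4^2-] = s.
Ksp = [Ba^2+][SO4^2-]
Ksp = (s)(s) = s^2
With s = 8.5 x 10^-6: Ksp = 7.2 × 10^-11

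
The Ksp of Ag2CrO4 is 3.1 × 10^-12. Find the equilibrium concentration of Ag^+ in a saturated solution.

Ag2CrO4(s) ⇌ 2 Ag^+ + CrO4^2-
Ksp = [Ag^+]^2[CrO4^2-]
For each mole of Ag2CrO4 that dissolves: [Ag^+] = 2s, [CrO4^2-] = s.
Substituting: Ksp = (2s)^2s = 4s^3
s^3 = 3.1 × 10^-12 / 4, so s = 9.19 × 10^-5 M
[Ag^+] = 2s = 1.8 × 10^-4 M

1.8 x 10^-4 M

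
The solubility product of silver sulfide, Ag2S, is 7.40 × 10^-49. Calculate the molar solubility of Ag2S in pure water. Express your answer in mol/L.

Ag2S(s) ⇌ 2 Ag^+(aq) + S^2-(aq)
Ksp = [Ag^+]^2[S^2-]
Let s = molar solubility. Then [Ag^+] = 2s and [S^2-] = s.
So Ksp = (2s)^2 × s = 4s^3
s = (7.40 × 10^-49 / 4)^(1/3) = 5.70 x 10^-17 M

5.70 × 10^-17 M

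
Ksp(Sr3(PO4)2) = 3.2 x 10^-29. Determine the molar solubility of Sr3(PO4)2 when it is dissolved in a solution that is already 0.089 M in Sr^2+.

Sr3(PO4)2(s) ⇌ 3 Sr^2+(aq) + 2 PO4^3-(aq)
Ksp = [Sr^2+]^3[PO4^3-]^2
Let s be the molar solubility in this solution. [Sr^2+] = 0.089 + 3s ≈ 0.089, [PO4^3-] = 2s (Ksp is small, so little additional dissolves).
Ksp ≈ (0.089)^3 × (2s)^2
s = 1.1 × 10^-13 M
Check: 3s = 3.2 × 10^-13 ≪ 0.089, so the approximation is valid.

s ≈ 1.1 x 10^-13 M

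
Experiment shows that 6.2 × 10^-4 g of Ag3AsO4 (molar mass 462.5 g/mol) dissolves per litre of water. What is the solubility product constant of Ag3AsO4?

Molar solubility s = (6.2 × 10^-4 g/L) / (462.5 g/mol) = 1.34 x 10^-6 M.
Ag3AsO4(s) ⇌ 3 Ag^+ + AsO4^3-
For each mole of Ag3AsO4 that dissolves: [Ag^+] = 3s, [AsO4^3-] = s.
Ksp = [Ag^+]^3[AsO4^3-]
Substituting: Ksp = (3s)^3s = 27s^4
Ksp = 27 × (1.34 x 10^-6)^4 = 8.7 × 10^-23

Ksp ≈ 8.7e-23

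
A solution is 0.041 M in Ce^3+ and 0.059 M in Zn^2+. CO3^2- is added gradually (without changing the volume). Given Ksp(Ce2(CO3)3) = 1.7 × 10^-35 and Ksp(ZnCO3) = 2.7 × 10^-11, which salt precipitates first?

Each salt begins to precipitate when Q = Ksp, i.e. when [CO3^2-] reaches its threshold.
For Ce2(CO3)3: 1.7 × 10^-35 = (0.041)^2 × [CO3^2-]^3  ⇒  [CO3^2-] = 2.2 × 10^-11 M.
For ZnCO3: 2.7 × 10^-11 = 0.059 × [CO3^2-]  ⇒  [CO3^2-] = 4.6 × 10^-10 M.
The salt with the lower threshold [CO3^2-] precipitates first: Ce2(CO3)3.

Ce2(CO3)3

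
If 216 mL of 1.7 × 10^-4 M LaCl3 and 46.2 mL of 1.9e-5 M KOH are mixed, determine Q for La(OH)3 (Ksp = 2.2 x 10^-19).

5.3e-21

Total volume = 216 + 46.2 = 262.2 mL.
[La^3+] = 1.7 × 10^-4 × (216/262.2) = 1.40 × 10^-4 M
[OH^-] = 1.9 × 10^-5 × (46.2/262.2) = 3.35 x 10^-6 M
La(OH)3(s) <=> La^3+ + 3 OH^-, so Q = [La^3+][OH^-]^3
Q = (1.40 × 10^-4)(3.35 × 10^-6)^3 = 5.3 x 10^-21
Q < Ksp, so no precipitate of La(OH)3 forms.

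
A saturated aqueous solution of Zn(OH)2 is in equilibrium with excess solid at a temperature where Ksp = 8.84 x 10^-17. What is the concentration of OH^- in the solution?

Zn(OH)2(s) ⇌ Zn^2+ + 2 OH^-
Ksp = [Zn^2+][OH^-]^2
If s mol/L of Zn(OH)2 dissolves, [Zn^2+] = s and [OH^-] = 2s.
Substituting: Ksp = s(2s)^2 = 4s^3
Solving, s = (8.84 x 10^-17/4)^(1/3) = 2.806 × 10^-6 M
[OH^-] = 2s = 5.61 × 10^-6 M

5.61 × 10^-6 M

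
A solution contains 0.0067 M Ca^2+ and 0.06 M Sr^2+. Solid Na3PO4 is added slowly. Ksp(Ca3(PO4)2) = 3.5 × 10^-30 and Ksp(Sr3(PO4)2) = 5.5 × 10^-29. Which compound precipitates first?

Sr3(PO4)2

Precipitation of each salt starts when its ion product equals its Ksp.
For Ca3(PO4)2: 3.5 × 10^-30 = (0.0067)^3 × [PO4^3-]^2  ⇒  [PO4^3-] = 3.4 × 10^-12 M.
For Sr3(PO4)2: 5.5 × 10^-29 = (0.06)^3 × [PO4^3-]^2  ⇒  [PO4^3-] = 5.0 × 10^-13 M.
The salt with the lower threshold [PO4^3-] precipitates first: Sr3(PO4)2.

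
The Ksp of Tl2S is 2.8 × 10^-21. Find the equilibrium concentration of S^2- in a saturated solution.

[S^2-] ≈ 8.9 × 10^-8 M

Tl2S(s) <=> 2 Tl^+(aq) + S^2-(aq)
Ksp = [Tl^+]^2[S^2-]
For each mole of Tl2S that dissolves: [Tl^+] = 2s, [S^2-] = s.
Ksp = (2s)^2s = 4s^3
Solving, s = (2.8 × 10^-21/4)^(1/3) = 8.88 x 10^-8 M
[S^2-] = s = 8.9 x 10^-8 M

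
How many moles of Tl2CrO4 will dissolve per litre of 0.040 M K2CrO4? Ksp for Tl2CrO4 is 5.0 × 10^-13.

Tl2CrO4(s) ⇌ 2 Tl^+ + CrO4^2-
Ksp = [Tl^+]^2[CrO4^2-]
Let s be the molar solubility in this solution. [Tl^+] = 2s, [CrO4^2-] = 0.040 + s ≈ 0.040 (since CrO4^2- from K2CrO4 dominates).
Ksp ≈ (2s)^2 × 0.040
s = 1.8 × 10^-6 M
Check: s = 1.8 × 10^-6 ≪ 0.040, so the approximation is valid.

s = 1.8 × 10^-6 M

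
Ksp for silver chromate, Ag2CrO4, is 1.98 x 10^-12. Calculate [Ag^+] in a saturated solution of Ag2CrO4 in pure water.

Ag2CrO4(s) ⇌ 2 Ag^+ + CrO4^2-
Ksp = [Ag^+]^2[CrO4^2-]
With molar solubility s: [Ag^+] = 2s, [CrO4^2-] = s.
Ksp = (2s)^2s = 4s^3
s^3 = 1.98 x 10^-12 / 4, so s = 7.910 × 10^-5 M
[Ag^+] = 2s = 1.58 x 10^-4 M

1.58e-4 M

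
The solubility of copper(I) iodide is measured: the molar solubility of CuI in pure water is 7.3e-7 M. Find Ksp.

Ksp = 5.3e-13

CuI(s) <=> Cu^+ + I^-
For each mole of CuI that dissolves: [Cu^+] = s, [I^-] = s.
Ksp = [Cu^+][I^-]
Ksp = (s)(s) = s^2
With s = 7.3 × 10^-7: Ksp = 5.3 × 10^-13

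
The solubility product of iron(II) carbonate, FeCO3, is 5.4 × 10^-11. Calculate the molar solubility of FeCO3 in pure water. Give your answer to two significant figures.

s ≈ 7.3 × 10^-6 M

FeCO3(s) ⇌ Fe^2+(aq) + CO3^2-(aq)
Ksp = [Fe^2+][CO3^2-]
With molar solubility s: [Fe^2+] = s, [CO3^2-] = s.
Ksp = (s)(s) = s^2
s = √(5.4 × 10^-11) = 7.3 × 10^-6 M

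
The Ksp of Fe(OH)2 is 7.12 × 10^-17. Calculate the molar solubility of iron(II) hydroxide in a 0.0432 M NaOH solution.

3.82e-14 M

Fe(OH)2(s) ⇌ Fe^2+ + 2 OH^-
Ksp = [Fe^2+][OH^-]^2
If s mol/L dissolves here, [Fe^2+] = s, [OH^-] = 0.0432 + 2s ≈ 0.0432 (Ksp is small, so little additional dissolves).
Ksp ≈ s × (0.0432)^2
s = 3.82 x 10^-14 M
Check: 2s = 7.6 x 10^-14 ≪ 0.0432, so the approximation is valid.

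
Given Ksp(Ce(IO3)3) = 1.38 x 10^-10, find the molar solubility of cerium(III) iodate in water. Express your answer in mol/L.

s ≈ 1.50 × 10^-3 M

Ce(IO3)3(s) ⇌ Ce^3+(aq) + 3 IO3^-(aq)
Ksp = [Ce^3+][IO3^-]^3
With molar solubility s: [Ce^3+] = s, [IO3^-] = 3s.
So Ksp = s × (3s)^3 = 27s^4
s^4 = 1.38 x 10^-10 / 27, so s = 1.50 × 10^-3 M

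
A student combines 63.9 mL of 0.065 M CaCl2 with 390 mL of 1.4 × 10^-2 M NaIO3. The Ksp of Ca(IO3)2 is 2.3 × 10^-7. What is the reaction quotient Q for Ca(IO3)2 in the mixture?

Total volume = 63.9 + 390 = 453.9 mL.
[Ca^2+] = 6.5 × 10^-2 × (63.9/453.9) = 9.15 × 10^-3 M
[IO3^-] = 1.4 x 10^-2 × (390/453.9) = 1.20 x 10^-2 M
Ca(IO3)2(s) ⇌ Ca^2+(aq) + 2 IO3^-(aq), so Q = [Ca^2+][IO3^-]^2
Q = (9.15 × 10^-3)(1.20 × 10^-2)^2 = 1.3 x 10^-6
Q > Ksp, so Ca(IO3)2 will precipitate.

Q = 1.3 × 10^-6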